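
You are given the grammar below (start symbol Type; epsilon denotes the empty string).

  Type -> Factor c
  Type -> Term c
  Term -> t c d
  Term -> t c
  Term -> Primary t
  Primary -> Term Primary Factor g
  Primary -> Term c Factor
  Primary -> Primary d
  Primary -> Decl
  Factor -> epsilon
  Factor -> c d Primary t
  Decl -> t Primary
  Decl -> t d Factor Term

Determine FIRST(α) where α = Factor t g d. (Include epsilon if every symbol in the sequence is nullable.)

{ c, t }

Add FIRST(Factor)\{epsilon} = { c }; Factor is nullable, continue.
t is a terminal; add {t} and stop.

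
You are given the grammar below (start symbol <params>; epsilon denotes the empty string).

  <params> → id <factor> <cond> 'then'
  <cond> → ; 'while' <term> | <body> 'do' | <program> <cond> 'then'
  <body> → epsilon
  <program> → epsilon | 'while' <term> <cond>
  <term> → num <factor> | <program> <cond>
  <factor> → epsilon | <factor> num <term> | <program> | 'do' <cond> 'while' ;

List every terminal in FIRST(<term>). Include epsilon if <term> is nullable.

<term> → num <factor> contributes {num}.
From <term> → <program> <cond>: <program> nullable, take FIRST(<program>) ∪ FIRST(<cond>) = { 'do', 'while', ; }.
Union: FIRST(<term>) = { 'do', 'while', ;, num }.

{ 'do', 'while', ;, num }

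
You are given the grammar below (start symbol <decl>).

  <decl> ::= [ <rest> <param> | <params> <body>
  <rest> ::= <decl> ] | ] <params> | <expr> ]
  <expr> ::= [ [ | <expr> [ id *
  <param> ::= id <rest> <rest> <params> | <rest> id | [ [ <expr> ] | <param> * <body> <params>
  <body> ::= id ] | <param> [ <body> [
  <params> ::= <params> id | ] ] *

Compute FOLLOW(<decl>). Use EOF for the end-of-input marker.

<decl> is the start symbol, so EOF ∈ FOLLOW(<decl>).
In <rest> ::= <decl> ]: add FIRST(]) = { ] }.
Union: FOLLOW(<decl>) = { EOF, ] }.

{ EOF, ] }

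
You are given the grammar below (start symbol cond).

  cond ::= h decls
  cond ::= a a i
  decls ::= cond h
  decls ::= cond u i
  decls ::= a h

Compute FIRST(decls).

{ a, h }

From decls ::= cond h: add FIRST(cond) = { a, h }.
From decls ::= cond u i: add FIRST(cond) = { a, h }.
decls ::= a h contributes {a}.
Union: FIRST(decls) = { a, h }.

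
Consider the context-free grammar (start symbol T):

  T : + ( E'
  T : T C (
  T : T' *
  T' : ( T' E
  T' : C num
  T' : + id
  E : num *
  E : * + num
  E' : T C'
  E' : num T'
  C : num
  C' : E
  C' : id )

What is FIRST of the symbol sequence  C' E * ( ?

{ *, id, num }

Add FIRST(C') = { *, id, num }; C' is not nullable, stop.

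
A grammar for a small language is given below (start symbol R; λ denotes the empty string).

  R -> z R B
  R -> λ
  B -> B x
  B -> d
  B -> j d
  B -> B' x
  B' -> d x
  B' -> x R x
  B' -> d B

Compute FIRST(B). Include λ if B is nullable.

From B -> B x: add FIRST(B) = { d, j, x }.
B -> d contributes {d}.
B -> j d contributes {j}.
From B -> B' x: add FIRST(B') = { d, x }.
Union: FIRST(B) = { d, j, x }.

{ d, j, x }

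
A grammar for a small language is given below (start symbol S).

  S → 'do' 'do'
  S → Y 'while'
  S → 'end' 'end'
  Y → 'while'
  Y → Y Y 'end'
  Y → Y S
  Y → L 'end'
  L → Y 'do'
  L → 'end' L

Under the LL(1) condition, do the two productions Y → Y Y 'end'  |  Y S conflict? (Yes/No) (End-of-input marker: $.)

FIRST(Y Y 'end') = { 'end', 'while' } and FIRST(Y S) = { 'end', 'while' }.
Both contain 'end', so the two alternatives are not disjoint — LL(1) conflict.

Yes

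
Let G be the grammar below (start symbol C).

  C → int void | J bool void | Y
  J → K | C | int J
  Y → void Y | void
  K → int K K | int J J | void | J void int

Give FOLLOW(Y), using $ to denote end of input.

{ $, bool, int, void }

In C → Y: Y is at the end, add FOLLOW(C) = { $, bool, int, void }.
In Y → void Y: Y is at the end, add FOLLOW(Y) = { $, bool, int, void }.
Union: FOLLOW(Y) = { $, bool, int, void }.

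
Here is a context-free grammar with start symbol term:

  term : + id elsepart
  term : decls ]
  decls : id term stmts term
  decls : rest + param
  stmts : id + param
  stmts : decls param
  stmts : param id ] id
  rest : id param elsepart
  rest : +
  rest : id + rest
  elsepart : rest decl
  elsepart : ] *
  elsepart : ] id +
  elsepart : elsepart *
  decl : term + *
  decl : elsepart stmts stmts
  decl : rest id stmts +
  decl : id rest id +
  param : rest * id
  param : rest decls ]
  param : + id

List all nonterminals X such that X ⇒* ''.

No nonterminal has an empty production or an RHS whose symbols are all nullable.

{ } (none)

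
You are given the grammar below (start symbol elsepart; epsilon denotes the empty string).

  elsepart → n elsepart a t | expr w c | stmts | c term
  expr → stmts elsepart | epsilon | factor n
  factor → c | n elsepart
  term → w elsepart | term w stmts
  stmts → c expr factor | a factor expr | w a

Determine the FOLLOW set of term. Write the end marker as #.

In elsepart → c term: term is at the end, add FOLLOW(elsepart) = { #, a, c, n, w }.
In term → term w stmts: add FIRST(w stmts) = { w }.
Union: FOLLOW(term) = { #, a, c, n, w }.

{ #, a, c, n, w }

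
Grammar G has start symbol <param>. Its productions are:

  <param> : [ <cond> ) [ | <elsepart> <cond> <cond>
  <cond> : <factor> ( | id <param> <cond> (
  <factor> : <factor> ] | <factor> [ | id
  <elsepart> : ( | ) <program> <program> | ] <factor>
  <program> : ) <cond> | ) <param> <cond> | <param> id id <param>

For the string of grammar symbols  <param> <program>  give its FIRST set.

Add FIRST(<param>) = { (, ), [, ] }; <param> is not nullable, stop.

{ (, ), [, ] }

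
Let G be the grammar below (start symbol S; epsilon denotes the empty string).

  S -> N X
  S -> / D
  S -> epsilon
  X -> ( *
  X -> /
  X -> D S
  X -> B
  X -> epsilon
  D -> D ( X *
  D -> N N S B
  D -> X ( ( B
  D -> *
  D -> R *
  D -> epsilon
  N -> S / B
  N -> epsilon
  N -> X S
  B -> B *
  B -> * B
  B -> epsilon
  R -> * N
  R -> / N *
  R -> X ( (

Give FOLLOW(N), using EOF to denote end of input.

In S -> N X: add FIRST(X)\{epsilon} = { (, *, / }.
  Since X is nullable, also add FOLLOW(S) = { EOF, (, *, / }.
In D -> N N S B: add FIRST(N S B)\{epsilon} = { (, *, / }.
  Since N S B is nullable, also add FOLLOW(D) = { EOF, (, *, / }.
In D -> N N S B: add FIRST(S B)\{epsilon} = { (, *, / }.
  Since S B is nullable, also add FOLLOW(D) = { EOF, (, *, / }.
In R -> * N: N is at the end, add FOLLOW(R) = { * }.
In R -> / N *: add FIRST(*) = { * }.
Union: FOLLOW(N) = { EOF, (, *, / }.

{ EOF, (, *, / }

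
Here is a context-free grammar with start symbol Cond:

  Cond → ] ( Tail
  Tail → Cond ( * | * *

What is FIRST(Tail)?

{ *, ] }

From Tail → Cond ( *: add FIRST(Cond) = { ] }.
Tail → * * contributes {*}.
Union: FIRST(Tail) = { *, ] }.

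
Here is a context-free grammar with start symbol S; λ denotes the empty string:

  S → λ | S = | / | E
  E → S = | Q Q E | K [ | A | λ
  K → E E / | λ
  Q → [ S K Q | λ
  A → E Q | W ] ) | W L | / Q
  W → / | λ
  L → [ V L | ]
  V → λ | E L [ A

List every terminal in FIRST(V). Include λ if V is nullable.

V → λ contributes λ.
From V → E L [ A: E nullable, take FIRST(E) ∪ FIRST(L) = { /, =, [, ] }.
Union: FIRST(V) = { /, =, [, ], λ }.

{ /, =, [, ], λ }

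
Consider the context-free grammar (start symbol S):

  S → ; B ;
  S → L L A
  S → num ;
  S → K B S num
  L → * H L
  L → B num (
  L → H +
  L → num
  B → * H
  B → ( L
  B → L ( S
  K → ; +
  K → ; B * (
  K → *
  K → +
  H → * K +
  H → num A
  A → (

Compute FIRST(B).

B → * H contributes {*}.
B → ( L contributes {(}.
From B → L ( S: add FIRST(L) = { (, *, num }.
Union: FIRST(B) = { (, *, num }.

{ (, *, num }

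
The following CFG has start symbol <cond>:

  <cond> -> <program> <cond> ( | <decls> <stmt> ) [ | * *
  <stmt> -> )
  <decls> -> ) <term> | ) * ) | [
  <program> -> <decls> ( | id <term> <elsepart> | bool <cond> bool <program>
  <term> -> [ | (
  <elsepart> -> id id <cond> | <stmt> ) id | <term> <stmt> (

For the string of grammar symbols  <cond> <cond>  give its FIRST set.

{ ), *, [, bool, id }

Add FIRST(<cond>) = { ), *, [, bool, id }; <cond> is not nullable, stop.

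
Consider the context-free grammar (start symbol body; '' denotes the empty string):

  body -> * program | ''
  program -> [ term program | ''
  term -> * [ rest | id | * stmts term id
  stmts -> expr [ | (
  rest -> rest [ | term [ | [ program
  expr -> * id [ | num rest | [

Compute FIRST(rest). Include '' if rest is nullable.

From rest -> rest [: add FIRST(rest) = { *, [, id }.
From rest -> term [: add FIRST(term) = { *, id }.
rest -> [ program contributes {[}.
Union: FIRST(rest) = { *, [, id }.

{ *, [, id }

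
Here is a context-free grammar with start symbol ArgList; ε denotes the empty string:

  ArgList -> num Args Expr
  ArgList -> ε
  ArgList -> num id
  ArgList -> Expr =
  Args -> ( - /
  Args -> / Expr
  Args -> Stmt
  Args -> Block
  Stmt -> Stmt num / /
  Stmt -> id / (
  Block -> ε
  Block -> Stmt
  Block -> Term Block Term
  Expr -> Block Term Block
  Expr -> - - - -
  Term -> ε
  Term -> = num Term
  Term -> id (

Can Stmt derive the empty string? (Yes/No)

No

Nullable nonterminals: ArgList, Args, Block, Expr, Term.
No production of Stmt has an RHS whose symbols are all nullable, so Stmt is not nullable.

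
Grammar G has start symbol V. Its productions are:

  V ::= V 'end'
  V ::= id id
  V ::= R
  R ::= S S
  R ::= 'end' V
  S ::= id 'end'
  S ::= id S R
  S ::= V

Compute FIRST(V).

From V ::= V 'end': add FIRST(V) = { 'end', id }.
V ::= id id contributes {id}.
From V ::= R: add FIRST(R) = { 'end', id }.
Union: FIRST(V) = { 'end', id }.

{ 'end', id }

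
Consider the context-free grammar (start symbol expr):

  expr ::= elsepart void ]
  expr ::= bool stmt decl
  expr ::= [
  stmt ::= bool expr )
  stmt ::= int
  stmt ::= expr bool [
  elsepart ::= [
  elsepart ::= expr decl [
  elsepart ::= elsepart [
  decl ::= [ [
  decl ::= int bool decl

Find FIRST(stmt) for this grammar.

stmt ::= bool expr ) contributes {bool}.
stmt ::= int contributes {int}.
From stmt ::= expr bool [: add FIRST(expr) = { [, bool }.
Union: FIRST(stmt) = { [, bool, int }.

{ [, bool, int }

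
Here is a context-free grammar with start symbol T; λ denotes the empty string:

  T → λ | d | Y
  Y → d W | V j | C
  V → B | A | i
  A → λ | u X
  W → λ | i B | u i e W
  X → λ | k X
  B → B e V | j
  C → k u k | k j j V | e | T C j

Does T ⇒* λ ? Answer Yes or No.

Yes

T has an λ-production, so T ⇒ λ.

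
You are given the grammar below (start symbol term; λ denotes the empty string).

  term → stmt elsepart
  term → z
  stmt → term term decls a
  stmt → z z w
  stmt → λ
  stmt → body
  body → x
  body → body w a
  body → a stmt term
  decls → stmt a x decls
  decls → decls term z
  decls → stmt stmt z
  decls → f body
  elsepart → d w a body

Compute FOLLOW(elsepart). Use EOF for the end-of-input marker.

{ EOF, a, d, f, w, x, z }

In term → stmt elsepart: elsepart is at the end, add FOLLOW(term) = { EOF, a, d, f, w, x, z }.
Union: FOLLOW(elsepart) = { EOF, a, d, f, w, x, z }.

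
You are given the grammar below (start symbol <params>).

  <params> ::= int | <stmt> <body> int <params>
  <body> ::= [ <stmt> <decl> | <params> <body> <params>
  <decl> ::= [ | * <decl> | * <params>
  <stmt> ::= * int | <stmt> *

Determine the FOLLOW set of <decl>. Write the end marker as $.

{ *, int }

In <body> ::= [ <stmt> <decl>: <decl> is at the end, add FOLLOW(<body>) = { *, int }.
In <decl> ::= * <decl>: <decl> is at the end, add FOLLOW(<decl>) = { *, int }.
Union: FOLLOW(<decl>) = { *, int }.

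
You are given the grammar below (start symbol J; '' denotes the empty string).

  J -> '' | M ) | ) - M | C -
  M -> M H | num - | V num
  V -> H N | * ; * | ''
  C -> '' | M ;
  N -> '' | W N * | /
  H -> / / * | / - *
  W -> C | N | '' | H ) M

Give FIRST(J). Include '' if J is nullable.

{ ), *, -, /, num, '' }

J -> '' contributes ''.
From J -> M ): add FIRST(M) = { *, /, num }.
J -> ) - M contributes {)}.
From J -> C -: C nullable, take FIRST(C) ∪ {-} = { *, -, /, num }.
Union: FIRST(J) = { ), *, -, /, num, '' }.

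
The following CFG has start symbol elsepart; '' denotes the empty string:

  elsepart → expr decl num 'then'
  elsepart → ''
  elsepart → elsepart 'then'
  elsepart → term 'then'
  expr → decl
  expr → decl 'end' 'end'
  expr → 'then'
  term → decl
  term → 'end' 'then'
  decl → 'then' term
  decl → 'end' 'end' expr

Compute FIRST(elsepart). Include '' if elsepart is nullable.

From elsepart → expr decl num 'then': add FIRST(expr) = { 'end', 'then' }.
elsepart → '' contributes ''.
From elsepart → elsepart 'then': elsepart nullable, take FIRST(elsepart) ∪ {'then'} = { 'end', 'then' }.
From elsepart → term 'then': add FIRST(term) = { 'end', 'then' }.
Union: FIRST(elsepart) = { 'end', 'then', '' }.

{ 'end', 'then', '' }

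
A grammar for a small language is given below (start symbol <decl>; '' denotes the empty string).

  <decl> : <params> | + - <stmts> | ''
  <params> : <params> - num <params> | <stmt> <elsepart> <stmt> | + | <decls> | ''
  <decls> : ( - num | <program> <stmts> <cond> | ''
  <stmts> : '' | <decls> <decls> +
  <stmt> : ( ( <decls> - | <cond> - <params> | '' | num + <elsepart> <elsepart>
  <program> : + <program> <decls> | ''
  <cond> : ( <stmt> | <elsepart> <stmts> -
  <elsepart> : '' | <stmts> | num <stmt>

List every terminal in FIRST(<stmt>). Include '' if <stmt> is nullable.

{ (, +, -, num, '' }

<stmt> : ( ( <decls> - contributes {(}.
From <stmt> : <cond> - <params>: add FIRST(<cond>) = { (, +, -, num }.
<stmt> : '' contributes ''.
<stmt> : num + <elsepart> <elsepart> contributes {num}.
Union: FIRST(<stmt>) = { (, +, -, num, '' }.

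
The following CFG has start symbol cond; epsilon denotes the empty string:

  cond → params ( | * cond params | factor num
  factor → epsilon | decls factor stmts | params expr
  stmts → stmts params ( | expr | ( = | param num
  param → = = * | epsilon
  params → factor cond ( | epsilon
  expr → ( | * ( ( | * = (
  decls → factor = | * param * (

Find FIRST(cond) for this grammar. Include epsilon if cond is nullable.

{ (, *, =, num }

From cond → params (: params nullable, take FIRST(params) ∪ {(} = { (, *, =, num }.
cond → * cond params contributes {*}.
From cond → factor num: factor nullable, take FIRST(factor) ∪ {num} = { (, *, =, num }.
Union: FIRST(cond) = { (, *, =, num }.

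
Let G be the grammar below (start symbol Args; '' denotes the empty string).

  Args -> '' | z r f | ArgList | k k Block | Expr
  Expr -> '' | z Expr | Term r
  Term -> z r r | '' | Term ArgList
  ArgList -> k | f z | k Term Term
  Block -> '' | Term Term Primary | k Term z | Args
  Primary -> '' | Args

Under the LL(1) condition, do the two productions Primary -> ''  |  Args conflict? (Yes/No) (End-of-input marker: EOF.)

FIRST('') = { '' } and FIRST(Args) = { f, k, r, z, '' }.
Both alternatives are nullable, violating the LL(1) condition.

Yes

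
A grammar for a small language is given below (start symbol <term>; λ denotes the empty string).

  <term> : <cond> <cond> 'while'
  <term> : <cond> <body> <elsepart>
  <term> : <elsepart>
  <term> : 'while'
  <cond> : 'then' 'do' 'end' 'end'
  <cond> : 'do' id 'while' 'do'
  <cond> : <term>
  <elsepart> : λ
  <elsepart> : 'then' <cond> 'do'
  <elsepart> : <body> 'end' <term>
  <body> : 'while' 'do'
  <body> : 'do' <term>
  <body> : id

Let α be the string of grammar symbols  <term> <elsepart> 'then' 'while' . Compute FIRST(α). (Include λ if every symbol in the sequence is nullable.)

Add FIRST(<term>)\{λ} = { 'do', 'then', 'while', id }; <term> is nullable, continue.
Add FIRST(<elsepart>)\{λ} = { 'do', 'then', 'while', id }; <elsepart> is nullable, continue.
'then' is a terminal; add {'then'} and stop.

{ 'do', 'then', 'while', id }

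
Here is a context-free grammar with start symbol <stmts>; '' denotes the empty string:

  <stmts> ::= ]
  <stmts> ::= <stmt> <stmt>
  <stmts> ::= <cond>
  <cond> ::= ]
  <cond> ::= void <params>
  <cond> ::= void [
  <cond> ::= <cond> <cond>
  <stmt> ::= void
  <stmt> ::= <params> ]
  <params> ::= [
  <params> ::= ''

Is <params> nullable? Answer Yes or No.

Yes

<params> has an ''-production, so <params> ⇒ ''.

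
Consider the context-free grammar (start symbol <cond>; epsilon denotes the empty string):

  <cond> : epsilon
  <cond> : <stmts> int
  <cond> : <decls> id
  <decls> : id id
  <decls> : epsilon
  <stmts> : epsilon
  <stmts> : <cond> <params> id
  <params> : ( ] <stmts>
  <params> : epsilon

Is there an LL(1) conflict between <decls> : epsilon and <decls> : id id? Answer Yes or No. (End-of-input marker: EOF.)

FIRST(epsilon) = { epsilon } and FIRST(id id) = { id }.
The first alternative is nullable and FOLLOW(<decls>) = { id } shares id with FIRST of the second — conflict.

Yes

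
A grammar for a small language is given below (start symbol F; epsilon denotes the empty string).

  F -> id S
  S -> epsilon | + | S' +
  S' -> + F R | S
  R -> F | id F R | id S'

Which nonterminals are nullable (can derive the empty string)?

Directly nullable (have an epsilon-production): S.
S' -> S with every symbol nullable, so S' is nullable.
No other nonterminal has a production whose RHS symbols are all nullable.

{ S, S' }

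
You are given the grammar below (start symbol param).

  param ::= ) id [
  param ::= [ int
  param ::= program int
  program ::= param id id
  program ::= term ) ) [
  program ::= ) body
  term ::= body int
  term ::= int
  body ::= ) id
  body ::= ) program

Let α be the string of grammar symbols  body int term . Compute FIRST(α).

{ ) }

Add FIRST(body) = { ) }; body is not nullable, stop.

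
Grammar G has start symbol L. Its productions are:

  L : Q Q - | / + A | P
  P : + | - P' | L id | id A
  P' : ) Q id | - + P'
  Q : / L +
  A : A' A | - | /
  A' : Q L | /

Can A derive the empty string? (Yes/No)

No nonterminal in this grammar is nullable.
No production of A has an RHS whose symbols are all nullable, so A is not nullable.

No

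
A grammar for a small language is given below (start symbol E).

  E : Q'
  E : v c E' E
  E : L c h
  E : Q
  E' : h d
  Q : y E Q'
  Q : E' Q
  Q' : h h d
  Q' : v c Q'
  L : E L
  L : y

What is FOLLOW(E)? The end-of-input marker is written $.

E is the start symbol, so $ ∈ FOLLOW(E).
In E : v c E' E: E is at the end, add FOLLOW(E) = { $, h, v, y }.
In Q : y E Q': add FIRST(Q') = { h, v }.
In L : E L: add FIRST(L) = { h, v, y }.
Union: FOLLOW(E) = { $, h, v, y }.

{ $, h, v, y }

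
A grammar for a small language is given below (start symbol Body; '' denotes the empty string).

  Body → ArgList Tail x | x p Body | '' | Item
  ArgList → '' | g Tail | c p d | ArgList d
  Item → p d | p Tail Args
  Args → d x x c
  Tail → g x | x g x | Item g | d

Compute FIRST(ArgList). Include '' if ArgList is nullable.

{ c, d, g, '' }

ArgList → '' contributes ''.
ArgList → g Tail contributes {g}.
ArgList → c p d contributes {c}.
From ArgList → ArgList d: ArgList nullable, take FIRST(ArgList) ∪ {d} = { c, d, g }.
Union: FIRST(ArgList) = { c, d, g, '' }.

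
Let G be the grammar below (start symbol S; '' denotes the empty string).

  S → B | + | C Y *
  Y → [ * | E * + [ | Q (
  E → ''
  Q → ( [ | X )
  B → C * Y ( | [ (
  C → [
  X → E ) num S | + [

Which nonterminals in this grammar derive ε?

Directly nullable (have an ''-production): E.
No other nonterminal has a production whose RHS symbols are all nullable.

{ E }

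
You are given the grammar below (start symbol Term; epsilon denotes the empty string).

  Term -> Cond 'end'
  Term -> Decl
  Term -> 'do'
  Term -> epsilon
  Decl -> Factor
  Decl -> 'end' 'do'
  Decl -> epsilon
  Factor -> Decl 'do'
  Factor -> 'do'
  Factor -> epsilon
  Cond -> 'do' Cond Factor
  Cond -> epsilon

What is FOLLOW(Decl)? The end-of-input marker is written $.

{ $, 'do' }

In Term -> Decl: Decl is at the end, add FOLLOW(Term) = { $ }.
In Factor -> Decl 'do': add FIRST('do') = { 'do' }.
Union: FOLLOW(Decl) = { $, 'do' }.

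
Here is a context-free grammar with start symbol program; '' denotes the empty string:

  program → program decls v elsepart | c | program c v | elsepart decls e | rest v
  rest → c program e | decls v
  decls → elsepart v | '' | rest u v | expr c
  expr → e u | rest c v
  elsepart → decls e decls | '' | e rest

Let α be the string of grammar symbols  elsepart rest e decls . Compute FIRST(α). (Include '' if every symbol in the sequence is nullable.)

{ c, e, v }

Add FIRST(elsepart)\{''} = { c, e, v }; elsepart is nullable, continue.
Add FIRST(rest) = { c, e, v }; rest is not nullable, stop.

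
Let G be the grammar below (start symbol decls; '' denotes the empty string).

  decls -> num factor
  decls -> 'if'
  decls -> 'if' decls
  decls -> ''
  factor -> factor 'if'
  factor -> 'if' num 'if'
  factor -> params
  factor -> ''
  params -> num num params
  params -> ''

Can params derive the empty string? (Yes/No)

Yes

params has an ''-production, so params ⇒ ''.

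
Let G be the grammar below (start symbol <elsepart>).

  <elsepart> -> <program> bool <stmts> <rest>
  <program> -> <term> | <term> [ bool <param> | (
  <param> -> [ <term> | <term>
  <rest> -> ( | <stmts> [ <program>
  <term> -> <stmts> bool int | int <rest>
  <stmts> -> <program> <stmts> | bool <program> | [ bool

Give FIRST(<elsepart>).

{ (, [, bool, int }

From <elsepart> -> <program> bool <stmts> <rest>: add FIRST(<program>) = { (, [, bool, int }.
Union: FIRST(<elsepart>) = { (, [, bool, int }.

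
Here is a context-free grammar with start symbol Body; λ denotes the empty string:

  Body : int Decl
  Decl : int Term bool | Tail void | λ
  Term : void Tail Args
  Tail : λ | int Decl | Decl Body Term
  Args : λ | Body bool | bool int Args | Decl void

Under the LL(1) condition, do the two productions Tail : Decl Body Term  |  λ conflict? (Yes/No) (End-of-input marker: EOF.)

Yes

FIRST(Decl Body Term) = { int, void } and FIRST(λ) = { λ }.
The second alternative is nullable and FOLLOW(Tail) = { bool, int, void } shares int with FIRST of the first — conflict.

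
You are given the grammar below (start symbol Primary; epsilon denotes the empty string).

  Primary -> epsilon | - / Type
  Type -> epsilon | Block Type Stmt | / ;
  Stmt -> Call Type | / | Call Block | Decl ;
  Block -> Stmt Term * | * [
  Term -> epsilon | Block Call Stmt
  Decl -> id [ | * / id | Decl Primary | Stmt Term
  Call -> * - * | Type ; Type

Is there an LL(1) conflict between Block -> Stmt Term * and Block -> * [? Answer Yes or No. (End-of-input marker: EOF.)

Yes

FIRST(Stmt Term *) = { *, /, ;, id } and FIRST(* [) = { * }.
Both contain *, so the two alternatives are not disjoint — LL(1) conflict.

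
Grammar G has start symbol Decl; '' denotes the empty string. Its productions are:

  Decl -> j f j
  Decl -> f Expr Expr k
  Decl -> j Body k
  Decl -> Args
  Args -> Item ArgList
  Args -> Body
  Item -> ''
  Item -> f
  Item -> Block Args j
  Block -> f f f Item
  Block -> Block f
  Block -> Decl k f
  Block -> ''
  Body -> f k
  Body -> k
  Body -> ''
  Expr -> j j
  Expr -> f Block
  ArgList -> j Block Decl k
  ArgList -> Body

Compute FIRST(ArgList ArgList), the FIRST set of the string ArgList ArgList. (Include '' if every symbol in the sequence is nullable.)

{ f, j, k, '' }

Add FIRST(ArgList)\{''} = { f, j, k }; ArgList is nullable, continue.
Add FIRST(ArgList)\{''} = { f, j, k }; ArgList is nullable, continue.
Every symbol is nullable, so include ''.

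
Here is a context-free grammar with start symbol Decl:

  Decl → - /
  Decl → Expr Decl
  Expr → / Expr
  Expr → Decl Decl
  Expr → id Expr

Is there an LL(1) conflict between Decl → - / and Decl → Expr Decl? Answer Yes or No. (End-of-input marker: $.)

Yes

FIRST(- /) = { - } and FIRST(Expr Decl) = { -, /, id }.
Both contain -, so the two alternatives are not disjoint — LL(1) conflict.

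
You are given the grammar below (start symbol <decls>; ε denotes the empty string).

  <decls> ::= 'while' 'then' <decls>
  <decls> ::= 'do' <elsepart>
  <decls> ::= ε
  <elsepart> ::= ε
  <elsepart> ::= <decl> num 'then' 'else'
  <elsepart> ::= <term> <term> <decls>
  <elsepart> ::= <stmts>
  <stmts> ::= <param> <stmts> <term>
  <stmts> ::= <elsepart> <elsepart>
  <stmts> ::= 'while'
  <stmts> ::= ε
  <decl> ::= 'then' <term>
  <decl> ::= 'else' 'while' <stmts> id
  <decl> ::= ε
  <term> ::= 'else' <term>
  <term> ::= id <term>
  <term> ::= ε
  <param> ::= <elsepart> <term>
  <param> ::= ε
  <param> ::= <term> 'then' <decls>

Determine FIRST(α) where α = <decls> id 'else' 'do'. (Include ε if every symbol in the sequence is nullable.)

{ 'do', 'while', id }

Add FIRST(<decls>)\{ε} = { 'do', 'while' }; <decls> is nullable, continue.
id is a terminal; add {id} and stop.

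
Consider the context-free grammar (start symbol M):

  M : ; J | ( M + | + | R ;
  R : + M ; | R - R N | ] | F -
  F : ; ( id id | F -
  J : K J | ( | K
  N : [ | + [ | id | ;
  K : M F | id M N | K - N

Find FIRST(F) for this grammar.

{ ; }

F : ; ( id id contributes {;}.
From F : F -: add FIRST(F) = { ; }.
Union: FIRST(F) = { ; }.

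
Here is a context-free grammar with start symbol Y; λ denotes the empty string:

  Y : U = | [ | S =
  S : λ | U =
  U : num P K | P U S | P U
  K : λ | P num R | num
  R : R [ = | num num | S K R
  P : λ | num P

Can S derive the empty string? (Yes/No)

S has an λ-production, so S ⇒ λ.

Yes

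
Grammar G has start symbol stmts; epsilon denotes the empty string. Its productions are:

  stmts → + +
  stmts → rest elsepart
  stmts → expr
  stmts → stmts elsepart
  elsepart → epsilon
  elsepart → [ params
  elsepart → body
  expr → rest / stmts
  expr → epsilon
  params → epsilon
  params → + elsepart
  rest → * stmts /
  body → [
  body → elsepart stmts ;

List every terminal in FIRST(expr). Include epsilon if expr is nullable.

{ *, epsilon }

From expr → rest / stmts: add FIRST(rest) = { * }.
expr → epsilon contributes epsilon.
Union: FIRST(expr) = { *, epsilon }.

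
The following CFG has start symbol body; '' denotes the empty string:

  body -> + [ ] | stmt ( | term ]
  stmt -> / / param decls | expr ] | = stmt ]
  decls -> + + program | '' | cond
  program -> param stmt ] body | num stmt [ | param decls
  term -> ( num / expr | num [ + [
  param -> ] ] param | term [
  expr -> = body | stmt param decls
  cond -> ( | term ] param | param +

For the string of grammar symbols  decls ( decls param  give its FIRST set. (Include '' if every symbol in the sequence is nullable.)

{ (, +, ], num }

Add FIRST(decls)\{''} = { (, +, ], num }; decls is nullable, continue.
( is a terminal; add {(} and stop.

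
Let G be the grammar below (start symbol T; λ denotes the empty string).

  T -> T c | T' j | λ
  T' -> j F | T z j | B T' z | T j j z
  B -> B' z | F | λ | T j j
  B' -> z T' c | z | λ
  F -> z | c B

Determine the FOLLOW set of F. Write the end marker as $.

In T' -> j F: F is at the end, add FOLLOW(T') = { c, j, z }.
In B -> F: F is at the end, add FOLLOW(B) = { c, j, z }.
Union: FOLLOW(F) = { c, j, z }.

{ c, j, z }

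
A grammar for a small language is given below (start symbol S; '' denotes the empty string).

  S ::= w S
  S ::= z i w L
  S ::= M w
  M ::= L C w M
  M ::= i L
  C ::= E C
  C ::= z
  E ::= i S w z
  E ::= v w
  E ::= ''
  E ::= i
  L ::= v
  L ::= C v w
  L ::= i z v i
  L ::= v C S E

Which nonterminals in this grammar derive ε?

Directly nullable (have an ''-production): E.
No other nonterminal has a production whose RHS symbols are all nullable.

{ E }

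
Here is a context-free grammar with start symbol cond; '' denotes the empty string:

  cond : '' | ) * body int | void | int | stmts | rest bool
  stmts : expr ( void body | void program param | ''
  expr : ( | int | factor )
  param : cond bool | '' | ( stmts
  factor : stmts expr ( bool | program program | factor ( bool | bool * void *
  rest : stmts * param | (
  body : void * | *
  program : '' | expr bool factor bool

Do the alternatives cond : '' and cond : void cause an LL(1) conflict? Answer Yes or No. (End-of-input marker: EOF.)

No

FIRST('') = { '' } and FIRST(void) = { void }.
The first is nullable but FOLLOW(cond) = { EOF, bool } is disjoint from FIRST of the second.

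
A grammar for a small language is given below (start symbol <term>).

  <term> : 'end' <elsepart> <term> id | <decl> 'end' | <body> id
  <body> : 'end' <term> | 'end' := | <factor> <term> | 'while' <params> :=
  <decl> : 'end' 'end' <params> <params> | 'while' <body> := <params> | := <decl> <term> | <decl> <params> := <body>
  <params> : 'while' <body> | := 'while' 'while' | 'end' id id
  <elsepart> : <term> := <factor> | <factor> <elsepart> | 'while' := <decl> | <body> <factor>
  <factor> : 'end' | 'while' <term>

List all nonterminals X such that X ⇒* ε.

No nonterminal has an empty production or an RHS whose symbols are all nullable.

{ } (none)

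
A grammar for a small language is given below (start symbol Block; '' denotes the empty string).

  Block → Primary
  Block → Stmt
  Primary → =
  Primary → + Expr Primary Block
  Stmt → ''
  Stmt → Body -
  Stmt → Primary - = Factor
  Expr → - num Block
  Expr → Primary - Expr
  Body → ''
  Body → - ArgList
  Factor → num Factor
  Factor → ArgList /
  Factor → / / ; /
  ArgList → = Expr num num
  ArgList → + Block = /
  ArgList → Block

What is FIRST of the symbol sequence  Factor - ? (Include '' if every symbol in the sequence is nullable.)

Add FIRST(Factor) = { +, -, /, =, num }; Factor is not nullable, stop.

{ +, -, /, =, num }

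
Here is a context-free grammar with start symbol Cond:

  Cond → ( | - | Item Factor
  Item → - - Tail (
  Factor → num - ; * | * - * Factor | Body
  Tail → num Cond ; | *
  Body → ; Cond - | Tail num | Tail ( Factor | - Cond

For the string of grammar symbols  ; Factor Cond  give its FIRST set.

; is a terminal; add {;} and stop.

{ ; }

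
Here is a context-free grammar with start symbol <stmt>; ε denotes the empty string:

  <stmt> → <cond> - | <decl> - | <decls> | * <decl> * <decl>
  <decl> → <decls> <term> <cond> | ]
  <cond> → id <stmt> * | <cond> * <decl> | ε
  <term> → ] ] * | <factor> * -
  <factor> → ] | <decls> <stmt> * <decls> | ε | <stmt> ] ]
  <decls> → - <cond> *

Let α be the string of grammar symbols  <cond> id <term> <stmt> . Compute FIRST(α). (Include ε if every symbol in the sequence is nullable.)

{ *, id }

Add FIRST(<cond>)\{ε} = { *, id }; <cond> is nullable, continue.
id is a terminal; add {id} and stop.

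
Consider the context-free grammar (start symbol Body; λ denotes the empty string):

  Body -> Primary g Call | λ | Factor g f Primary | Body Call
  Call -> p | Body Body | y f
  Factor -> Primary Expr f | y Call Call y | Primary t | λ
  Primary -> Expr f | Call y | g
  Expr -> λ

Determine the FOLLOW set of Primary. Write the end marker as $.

In Body -> Primary g Call: add FIRST(g Call) = { g }.
In Body -> Factor g f Primary: Primary is at the end, add FOLLOW(Body) = { $, f, g, p, y }.
In Factor -> Primary Expr f: add FIRST(Expr f) = { f }.
In Factor -> Primary t: add FIRST(t) = { t }.
Union: FOLLOW(Primary) = { $, f, g, p, t, y }.

{ $, f, g, p, t, y }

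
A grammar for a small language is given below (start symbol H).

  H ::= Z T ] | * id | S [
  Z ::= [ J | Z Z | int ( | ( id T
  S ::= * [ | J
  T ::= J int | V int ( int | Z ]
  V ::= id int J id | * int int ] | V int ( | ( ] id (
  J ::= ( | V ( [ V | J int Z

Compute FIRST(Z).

Z ::= [ J contributes {[}.
From Z ::= Z Z: add FIRST(Z) = { (, [, int }.
Z ::= int ( contributes {int}.
Z ::= ( id T contributes {(}.
Union: FIRST(Z) = { (, [, int }.

{ (, [, int }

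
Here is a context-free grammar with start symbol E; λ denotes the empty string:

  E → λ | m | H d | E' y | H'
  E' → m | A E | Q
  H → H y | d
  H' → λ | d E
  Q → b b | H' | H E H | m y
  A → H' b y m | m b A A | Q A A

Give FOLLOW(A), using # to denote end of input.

In E' → A E: add FIRST(E)\{λ} = { b, d, m, y }.
  Since E is nullable, also add FOLLOW(E') = { y }.
In A → m b A A: add FIRST(A) = { b, d, m }.
In A → m b A A: A is at the end, add FOLLOW(A) = { b, d, m, y }.
In A → Q A A: add FIRST(A) = { b, d, m }.
In A → Q A A: A is at the end, add FOLLOW(A) = { b, d, m, y }.
Union: FOLLOW(A) = { b, d, m, y }.

{ b, d, m, y }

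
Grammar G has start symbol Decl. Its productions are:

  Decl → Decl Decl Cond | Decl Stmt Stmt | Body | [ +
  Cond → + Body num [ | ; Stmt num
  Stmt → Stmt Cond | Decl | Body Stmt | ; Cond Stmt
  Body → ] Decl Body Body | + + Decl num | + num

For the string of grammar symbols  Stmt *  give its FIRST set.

Add FIRST(Stmt) = { +, ;, [, ] }; Stmt is not nullable, stop.

{ +, ;, [, ] }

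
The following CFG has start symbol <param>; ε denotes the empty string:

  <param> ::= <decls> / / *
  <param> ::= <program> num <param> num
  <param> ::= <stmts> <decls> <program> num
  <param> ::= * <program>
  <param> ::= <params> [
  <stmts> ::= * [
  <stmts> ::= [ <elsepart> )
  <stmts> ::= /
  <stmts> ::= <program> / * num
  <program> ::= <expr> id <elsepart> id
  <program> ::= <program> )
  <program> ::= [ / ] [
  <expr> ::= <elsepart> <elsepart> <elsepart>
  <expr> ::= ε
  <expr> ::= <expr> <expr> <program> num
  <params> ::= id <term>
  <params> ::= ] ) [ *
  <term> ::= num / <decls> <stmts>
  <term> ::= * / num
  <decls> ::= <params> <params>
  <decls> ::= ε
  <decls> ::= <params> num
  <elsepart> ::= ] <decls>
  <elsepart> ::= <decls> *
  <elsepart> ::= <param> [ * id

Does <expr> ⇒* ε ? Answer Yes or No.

<expr> has an ε-production, so <expr> ⇒ ε.

Yes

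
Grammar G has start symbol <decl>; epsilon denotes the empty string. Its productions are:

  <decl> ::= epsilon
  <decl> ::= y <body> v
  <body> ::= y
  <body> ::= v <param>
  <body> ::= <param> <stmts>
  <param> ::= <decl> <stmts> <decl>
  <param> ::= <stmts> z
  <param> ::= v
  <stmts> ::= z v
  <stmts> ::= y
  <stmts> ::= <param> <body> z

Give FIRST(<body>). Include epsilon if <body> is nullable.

{ v, y, z }

<body> ::= y contributes {y}.
<body> ::= v <param> contributes {v}.
From <body> ::= <param> <stmts>: add FIRST(<param>) = { v, y, z }.
Union: FIRST(<body>) = { v, y, z }.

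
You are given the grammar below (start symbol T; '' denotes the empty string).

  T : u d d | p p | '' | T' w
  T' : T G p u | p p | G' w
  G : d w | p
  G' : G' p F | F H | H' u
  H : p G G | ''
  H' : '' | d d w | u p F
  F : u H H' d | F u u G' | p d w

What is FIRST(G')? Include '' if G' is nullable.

{ d, p, u }

From G' : G' p F: add FIRST(G') = { d, p, u }.
From G' : F H: add FIRST(F) = { p, u }.
From G' : H' u: H' nullable, take FIRST(H') ∪ {u} = { d, u }.
Union: FIRST(G') = { d, p, u }.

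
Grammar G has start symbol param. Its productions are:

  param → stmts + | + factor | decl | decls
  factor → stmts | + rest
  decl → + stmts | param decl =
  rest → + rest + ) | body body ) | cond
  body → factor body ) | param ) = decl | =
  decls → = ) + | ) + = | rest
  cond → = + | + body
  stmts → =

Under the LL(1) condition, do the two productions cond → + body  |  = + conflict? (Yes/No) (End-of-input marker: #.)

No

FIRST(+ body) = { + } and FIRST(= +) = { = }.
The FIRST sets are disjoint and neither alternative is nullable — no conflict.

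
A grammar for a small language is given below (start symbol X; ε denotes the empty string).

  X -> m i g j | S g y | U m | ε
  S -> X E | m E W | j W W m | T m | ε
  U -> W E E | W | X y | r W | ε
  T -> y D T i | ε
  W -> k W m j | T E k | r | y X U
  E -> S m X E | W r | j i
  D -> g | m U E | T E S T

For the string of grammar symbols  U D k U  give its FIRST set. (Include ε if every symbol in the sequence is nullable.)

Add FIRST(U)\{ε} = { g, j, k, m, r, y }; U is nullable, continue.
Add FIRST(D) = { g, j, k, m, r, y }; D is not nullable, stop.

{ g, j, k, m, r, y }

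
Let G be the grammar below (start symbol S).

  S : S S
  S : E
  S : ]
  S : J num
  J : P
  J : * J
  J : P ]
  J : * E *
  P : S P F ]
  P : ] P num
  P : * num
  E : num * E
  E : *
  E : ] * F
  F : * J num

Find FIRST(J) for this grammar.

{ *, ], num }

From J : P: add FIRST(P) = { *, ], num }.
J : * J contributes {*}.
From J : P ]: add FIRST(P) = { *, ], num }.
J : * E * contributes {*}.
Union: FIRST(J) = { *, ], num }.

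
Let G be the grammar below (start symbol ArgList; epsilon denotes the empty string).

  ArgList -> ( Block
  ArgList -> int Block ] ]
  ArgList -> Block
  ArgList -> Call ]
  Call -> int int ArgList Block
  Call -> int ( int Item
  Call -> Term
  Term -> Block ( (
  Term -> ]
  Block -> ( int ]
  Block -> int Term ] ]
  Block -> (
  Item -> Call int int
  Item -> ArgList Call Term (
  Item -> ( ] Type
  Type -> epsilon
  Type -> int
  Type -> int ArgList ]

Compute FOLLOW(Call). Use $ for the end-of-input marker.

{ (, ], int }

In ArgList -> Call ]: add FIRST(]) = { ] }.
In Item -> Call int int: add FIRST(int int) = { int }.
In Item -> ArgList Call Term (: add FIRST(Term () = { (, ], int }.
Union: FOLLOW(Call) = { (, ], int }.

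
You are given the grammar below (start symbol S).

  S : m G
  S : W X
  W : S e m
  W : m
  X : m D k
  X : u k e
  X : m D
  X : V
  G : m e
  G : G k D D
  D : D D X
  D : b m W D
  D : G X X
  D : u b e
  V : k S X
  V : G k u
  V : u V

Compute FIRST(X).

{ k, m, u }

X : m D k contributes {m}.
X : u k e contributes {u}.
X : m D contributes {m}.
From X : V: add FIRST(V) = { k, m, u }.
Union: FIRST(X) = { k, m, u }.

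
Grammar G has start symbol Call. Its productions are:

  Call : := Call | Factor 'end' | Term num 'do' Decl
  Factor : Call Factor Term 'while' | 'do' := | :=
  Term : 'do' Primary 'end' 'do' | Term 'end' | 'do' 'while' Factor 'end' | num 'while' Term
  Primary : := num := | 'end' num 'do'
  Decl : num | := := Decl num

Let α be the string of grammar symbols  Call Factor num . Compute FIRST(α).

Add FIRST(Call) = { 'do', :=, num }; Call is not nullable, stop.

{ 'do', :=, num }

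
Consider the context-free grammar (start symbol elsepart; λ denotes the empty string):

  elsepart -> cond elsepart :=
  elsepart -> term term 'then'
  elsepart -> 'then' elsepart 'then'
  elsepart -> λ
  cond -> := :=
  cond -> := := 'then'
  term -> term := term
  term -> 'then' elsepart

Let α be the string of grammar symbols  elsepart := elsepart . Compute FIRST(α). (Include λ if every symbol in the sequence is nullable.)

{ 'then', := }

Add FIRST(elsepart)\{λ} = { 'then', := }; elsepart is nullable, continue.
:= is a terminal; add {:=} and stop.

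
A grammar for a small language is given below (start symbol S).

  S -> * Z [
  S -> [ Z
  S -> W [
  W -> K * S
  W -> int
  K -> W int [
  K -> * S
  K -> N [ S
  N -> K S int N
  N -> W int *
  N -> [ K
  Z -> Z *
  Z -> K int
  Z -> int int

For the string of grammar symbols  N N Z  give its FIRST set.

{ *, [, int }

Add FIRST(N) = { *, [, int }; N is not nullable, stop.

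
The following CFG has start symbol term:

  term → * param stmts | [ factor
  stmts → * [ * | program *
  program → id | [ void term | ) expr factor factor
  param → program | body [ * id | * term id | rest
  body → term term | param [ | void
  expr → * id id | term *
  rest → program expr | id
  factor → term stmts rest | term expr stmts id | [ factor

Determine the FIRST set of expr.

expr → * id id contributes {*}.
From expr → term *: add FIRST(term) = { *, [ }.
Union: FIRST(expr) = { *, [ }.

{ *, [ }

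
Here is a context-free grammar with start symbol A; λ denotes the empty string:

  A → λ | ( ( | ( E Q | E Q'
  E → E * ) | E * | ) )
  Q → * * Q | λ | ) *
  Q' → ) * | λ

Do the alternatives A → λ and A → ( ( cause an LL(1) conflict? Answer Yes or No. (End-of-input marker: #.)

FIRST(λ) = { λ } and FIRST(( () = { ( }.
The first is nullable but FOLLOW(A) = { # } is disjoint from FIRST of the second.

No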